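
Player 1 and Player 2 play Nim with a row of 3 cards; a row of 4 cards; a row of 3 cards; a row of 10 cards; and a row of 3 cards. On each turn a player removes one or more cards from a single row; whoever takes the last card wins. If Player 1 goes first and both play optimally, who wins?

Player 1 wins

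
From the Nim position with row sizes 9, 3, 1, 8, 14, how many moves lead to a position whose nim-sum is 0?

3

Compute the nim-sum pairwise:
9 ⊕ 3 = 10
10 ⊕ 1 = 11
11 ⊕ 8 = 3
3 ⊕ 14 = 13
The overall nim-sum is X = 13. A row of size p has a winning move iff p XOR X < p (reduce it to p XOR X).
  9: 9 XOR 13 = 4 < 9 — winning move (to 4).
  3: 3 XOR 13 = 14 ≥ 3 — no move.
  1: 1 XOR 13 = 12 ≥ 1 — no move.
  8: 8 XOR 13 = 5 < 8 — winning move (to 5).
  14: 14 XOR 13 = 3 < 14 — winning move (to 3).
That gives 3 winning moves.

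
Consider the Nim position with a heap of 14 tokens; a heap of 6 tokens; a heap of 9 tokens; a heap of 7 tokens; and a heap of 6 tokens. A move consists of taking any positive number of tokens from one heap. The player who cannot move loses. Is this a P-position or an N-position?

P-position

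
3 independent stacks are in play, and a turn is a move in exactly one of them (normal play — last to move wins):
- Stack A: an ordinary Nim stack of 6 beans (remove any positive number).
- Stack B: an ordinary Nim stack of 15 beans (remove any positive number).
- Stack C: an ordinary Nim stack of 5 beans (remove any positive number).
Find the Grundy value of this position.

Stack A is a plain Nim stack of size 6, so its Grundy value is 6.
Stack B is a plain Nim stack of size 15, so its Grundy value is 15.
Stack C is a plain Nim stack of size 5, so its Grundy value is 5.
By the Sprague-Grundy theorem, the Grundy value of a sum of independent games is the XOR of the component values.
Combined value = 6 XOR 15 XOR 5 = 12.

12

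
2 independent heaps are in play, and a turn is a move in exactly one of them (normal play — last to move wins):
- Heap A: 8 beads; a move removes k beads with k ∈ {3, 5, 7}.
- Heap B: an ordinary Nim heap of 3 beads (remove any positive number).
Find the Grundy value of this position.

1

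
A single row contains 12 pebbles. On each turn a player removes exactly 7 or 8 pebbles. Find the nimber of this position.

1

Compute g(0), g(1), … for moves {7, 8}:
g(0) = mex{} = 0
g(1) = mex{} = 0
g(2) = mex{} = 0
g(3) = mex{} = 0
g(4) = mex{} = 0
g(5) = mex{} = 0
g(6) = mex{} = 0
g(7) = mex{0} = 1
g(8) = mex{0} = 1
g(9) = mex{0} = 1
g(10) = mex{0} = 1
g(11) = mex{0} = 1
g(12) = mex{0} = 1
So g(12) = 1.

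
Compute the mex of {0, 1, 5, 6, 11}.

2

The values 0, 1 are all present; 2 is the first non-negative integer missing from the set.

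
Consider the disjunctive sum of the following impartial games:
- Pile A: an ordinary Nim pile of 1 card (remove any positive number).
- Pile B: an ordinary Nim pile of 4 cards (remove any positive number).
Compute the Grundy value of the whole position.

5

Pile A is a plain Nim pile of size 1, so its Grundy value is 1.
Pile B is a plain Nim pile of size 4, so its Grundy value is 4.
The value of a disjunctive sum is the nim-sum of the parts.
Combined value = 1 XOR 4 = 5.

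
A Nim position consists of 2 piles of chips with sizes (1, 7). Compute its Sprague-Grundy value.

6

Nim-sum: 1 ⊕ 7 = 6.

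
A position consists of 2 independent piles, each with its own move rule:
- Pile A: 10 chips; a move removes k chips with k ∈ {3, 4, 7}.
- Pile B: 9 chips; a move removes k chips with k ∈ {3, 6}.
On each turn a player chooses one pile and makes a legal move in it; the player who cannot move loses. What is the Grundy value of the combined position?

0

Build the Grundy sequence for pile A with g(k) = mex{g(k−s) : s ∈ {3, 4, 7}, s ≤ k}:
k:     0  1  2  3  4  5  6  7  8  9 10
g(k):  0  0  0  1  1  1  2  2  2  3  0
So g(10) = 0.
Build the Grundy sequence for pile B with g(k) = mex{g(k−s) : s ∈ {3, 6}, s ≤ k}:
g(0) = mex{} = 0
g(1) = mex{} = 0
g(2) = mex{} = 0
g(3) = mex{0} = 1
g(4) = mex{0} = 1
g(5) = mex{0} = 1
g(6) = mex{0,1} = 2
g(7) = mex{0,1} = 2
g(8) = mex{0,1} = 2
g(9) = mex{1,2} = 0
So g(9) = 0.
By the Sprague-Grundy theorem, the Grundy value of a sum of independent games is the XOR of the component values.
Combined value = 0 XOR 0 = 0.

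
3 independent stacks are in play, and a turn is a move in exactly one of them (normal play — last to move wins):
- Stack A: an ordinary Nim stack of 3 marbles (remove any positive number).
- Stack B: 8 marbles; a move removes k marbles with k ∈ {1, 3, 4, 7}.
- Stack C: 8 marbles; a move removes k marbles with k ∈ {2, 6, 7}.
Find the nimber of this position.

1

Stack A is a plain Nim stack of size 3, so its Grundy value is 3.
Grundy values for stack B (subtraction set {1, 3, 4, 7}):
k:     0  1  2  3  4  5  6  7  8
g(k):  0  1  0  1  2  3  2  3  0
So g(8) = 0.
Build the Grundy sequence for stack C with g(k) = mex{g(k−s) : s ∈ {2, 6, 7}, s ≤ k}:
k:     0  1  2  3  4  5  6  7  8
g(k):  0  0  1  1  0  0  1  1  2
So g(8) = 2.
The value of a disjunctive sum is the nim-sum of the parts.
Combined value = 3 XOR 0 XOR 2 = 1.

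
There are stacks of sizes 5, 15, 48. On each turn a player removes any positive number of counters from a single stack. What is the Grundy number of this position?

Write each in binary and XOR column by column:
  000101  (5)
  001111  (15)
  110000  (48)
  ------
  111010  (58)

58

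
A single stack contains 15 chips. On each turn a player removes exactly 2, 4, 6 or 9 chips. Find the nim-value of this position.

Grundy values for subtraction set {2, 4, 6, 9}:
k:     0  1  2  3  4  5  6  7  8  9 10 11 12 13 14 15
g(k):  0  0  1  1  2  2  3  3  0  4  1  0  2  1  3  2
So g(15) = 2.

2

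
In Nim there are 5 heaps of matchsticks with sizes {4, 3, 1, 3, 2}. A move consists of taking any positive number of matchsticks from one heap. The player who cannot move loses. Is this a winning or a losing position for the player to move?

Winning position

In binary:
  100  (4)
  011  (3)
  001  (1)
  011  (3)
  010  (2)
  ---
  111  (7)
The nim-sum is 7 ≠ 0, so this is an N-position: the player to move can win.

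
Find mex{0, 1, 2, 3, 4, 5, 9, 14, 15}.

The values 0, 1, 2, 3, 4, 5 are all present; 6 is the first non-negative integer missing from the set.

6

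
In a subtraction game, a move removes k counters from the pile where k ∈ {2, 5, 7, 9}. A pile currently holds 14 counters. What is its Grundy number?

Compute g(0), g(1), … for moves {2, 5, 7, 9}:
k:     0  1  2  3  4  5  6  7  8  9 10 11 12 13 14
g(k):  0  0  1  1  0  2  1  3  2  2  3  3  0  4  1
So g(14) = 1.

1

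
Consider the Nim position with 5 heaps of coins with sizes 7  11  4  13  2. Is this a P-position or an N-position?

N-position

Compute the nim-sum pairwise:
7 ^ 11 = 12
12 ^ 4 = 8
8 ^ 13 = 5
5 ^ 2 = 7
The nim-sum is 7 ≠ 0, so this is an N-position: the player to move can win.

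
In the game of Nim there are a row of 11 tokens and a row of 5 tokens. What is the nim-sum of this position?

In binary:
  1011  (11)
  0101  (5)
  ----
  1110  (14)

14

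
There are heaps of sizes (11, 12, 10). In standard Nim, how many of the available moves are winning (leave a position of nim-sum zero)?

3

In binary:
  1011  (11)
  1100  (12)
  1010  (10)
  ----
  1101  (13)
The overall nim-sum is X = 13. A heap of size p has a winning move iff p XOR X < p (reduce it to p XOR X).
  11: 11 XOR 13 = 6 < 11 — winning move (to 6).
  12: 12 XOR 13 = 1 < 12 — winning move (to 1).
  10: 10 XOR 13 = 7 < 10 — winning move (to 7).
That gives 3 winning moves.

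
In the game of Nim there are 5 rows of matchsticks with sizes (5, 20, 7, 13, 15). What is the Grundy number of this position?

Compute the nim-sum pairwise:
5 ⊕ 20 = 17
17 ⊕ 7 = 22
22 ⊕ 13 = 27
27 ⊕ 15 = 20

20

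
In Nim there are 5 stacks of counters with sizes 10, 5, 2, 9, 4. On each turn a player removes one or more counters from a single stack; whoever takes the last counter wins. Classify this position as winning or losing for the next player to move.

Losing position

Compute the nim-sum pairwise:
10 XOR 5 = 15
15 XOR 2 = 13
13 XOR 9 = 4
4 XOR 4 = 0
The nim-sum is 0, so this is a P-position: the player to move is in a losing position under optimal play.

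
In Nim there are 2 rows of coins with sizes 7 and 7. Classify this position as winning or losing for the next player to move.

Bitwise XOR of the heap sizes:
  111  (7)
  111  (7)
  ---
  000  (0)
The nim-sum is 0, so this is a P-position: the player to move is in a losing position under optimal play.

Losing position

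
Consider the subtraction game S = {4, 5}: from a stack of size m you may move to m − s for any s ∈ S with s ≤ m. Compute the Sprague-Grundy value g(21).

0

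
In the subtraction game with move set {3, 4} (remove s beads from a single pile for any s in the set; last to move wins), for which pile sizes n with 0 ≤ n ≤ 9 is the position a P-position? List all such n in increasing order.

Compute g(0), g(1), … for moves {3, 4}:
k:     0  1  2  3  4  5  6  7  8  9
g(k):  0  0  0  1  1  1  2  0  0  0
The P-positions (g = 0) in 0..9 are 0, 1, 2, 7, 8, 9.

0, 1, 2, 7, 8, 9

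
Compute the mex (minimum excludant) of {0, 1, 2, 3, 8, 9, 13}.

4

The values 0, 1, 2, 3 are all present; 4 is the first non-negative integer missing from the set.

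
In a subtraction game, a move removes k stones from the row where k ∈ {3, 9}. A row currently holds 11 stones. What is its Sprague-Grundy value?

1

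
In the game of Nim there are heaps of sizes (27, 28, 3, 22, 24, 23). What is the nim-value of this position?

29

Nim-sum: 27 ^ 28 ^ 3 ^ 22 ^ 24 ^ 23 = 29.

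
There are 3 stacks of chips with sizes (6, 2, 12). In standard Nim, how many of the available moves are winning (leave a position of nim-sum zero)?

1

Write each in binary and XOR column by column:
  0110  (6)
  0010  (2)
  1100  (12)
  ----
  1000  (8)
The overall nim-sum is X = 8. A stack of size p has a winning move iff p XOR X < p (reduce it to p XOR X).
  6: 6 XOR 8 = 14 ≥ 6 — no move.
  2: 2 XOR 8 = 10 ≥ 2 — no move.
  12: 12 XOR 8 = 4 < 12 — winning move (to 4).
That gives 1 winning move.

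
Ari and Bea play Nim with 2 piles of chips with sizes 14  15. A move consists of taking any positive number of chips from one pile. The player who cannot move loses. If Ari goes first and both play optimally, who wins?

Ari wins

Write each in binary and XOR column by column:
  1110  (14)
  1111  (15)
  ----
  0001  (1)
The nim-sum is 1 ≠ 0, so this is an N-position: the player to move can win; Ari has a winning move.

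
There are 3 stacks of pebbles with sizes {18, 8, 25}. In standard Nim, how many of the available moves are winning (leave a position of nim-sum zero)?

Nim-sum: 18 ⊕ 8 ⊕ 25 = 3.
The overall nim-sum is X = 3. A stack of size p has a winning move iff p XOR X < p (reduce it to p XOR X).
  18: 18 XOR 3 = 17 < 18 — winning move (to 17).
  8: 8 XOR 3 = 11 ≥ 8 — no move.
  25: 25 XOR 3 = 26 ≥ 25 — no move.
That gives 1 winning move.

1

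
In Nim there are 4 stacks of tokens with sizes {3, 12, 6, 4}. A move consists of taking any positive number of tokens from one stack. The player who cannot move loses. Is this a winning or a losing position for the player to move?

Winning position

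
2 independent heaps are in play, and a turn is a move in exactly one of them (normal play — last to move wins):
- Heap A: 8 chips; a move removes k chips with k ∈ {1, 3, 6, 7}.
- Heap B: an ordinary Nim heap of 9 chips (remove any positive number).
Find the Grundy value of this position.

11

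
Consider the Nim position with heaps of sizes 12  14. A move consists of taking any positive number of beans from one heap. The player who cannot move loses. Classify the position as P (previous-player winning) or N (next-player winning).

N-position

Nim-sum: 12 ^ 14 = 2.
The nim-sum is 2 ≠ 0, so this is an N-position: the player to move can win.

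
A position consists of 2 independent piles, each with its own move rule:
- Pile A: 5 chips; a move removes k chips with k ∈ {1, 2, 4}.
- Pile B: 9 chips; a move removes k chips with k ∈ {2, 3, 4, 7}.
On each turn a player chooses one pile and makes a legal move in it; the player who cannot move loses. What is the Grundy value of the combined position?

For pile A, compute g(0), g(1), … with moves {1, 2, 4}:
k:     0  1  2  3  4  5
g(k):  0  1  2  0  1  2
So g(5) = 2.
Grundy values for pile B (subtraction set {2, 3, 4, 7}):
k:     0  1  2  3  4  5  6  7  8  9
g(k):  0  0  1  1  2  2  0  3  1  4
So g(9) = 4.
By the Sprague-Grundy theorem, the Grundy value of a sum of independent games is the XOR of the component values.
Combined value = 2 XOR 4 = 6.

6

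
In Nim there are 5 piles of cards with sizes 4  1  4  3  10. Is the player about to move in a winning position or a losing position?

In binary:
  0100  (4)
  0001  (1)
  0100  (4)
  0011  (3)
  1010  (10)
  ----
  1000  (8)
The nim-sum is 8 ≠ 0, so this is an N-position: the player to move can win.

Winning position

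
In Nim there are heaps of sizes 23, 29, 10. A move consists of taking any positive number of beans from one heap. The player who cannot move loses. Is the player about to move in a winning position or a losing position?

Losing position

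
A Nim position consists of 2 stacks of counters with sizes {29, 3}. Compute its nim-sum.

30

Compute the nim-sum pairwise:
29 ^ 3 = 30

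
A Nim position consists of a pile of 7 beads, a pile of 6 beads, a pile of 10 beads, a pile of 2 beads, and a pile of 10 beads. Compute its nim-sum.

Compute the nim-sum pairwise:
7 ⊕ 6 = 1
1 ⊕ 10 = 11
11 ⊕ 2 = 9
9 ⊕ 10 = 3

3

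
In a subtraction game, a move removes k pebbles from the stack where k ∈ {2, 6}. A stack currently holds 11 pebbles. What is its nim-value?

1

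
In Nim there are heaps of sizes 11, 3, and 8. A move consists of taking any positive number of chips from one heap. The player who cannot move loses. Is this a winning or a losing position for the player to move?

Losing position

Nim-sum: 11 XOR 3 XOR 8 = 0.
The nim-sum is 0, so this is a P-position: the player to move is in a losing position under optimal play.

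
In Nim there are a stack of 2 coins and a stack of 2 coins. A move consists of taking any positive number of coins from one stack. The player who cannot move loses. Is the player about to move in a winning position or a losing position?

Losing position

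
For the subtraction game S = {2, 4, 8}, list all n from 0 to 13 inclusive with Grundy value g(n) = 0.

0, 1, 6, 7, 12, 13

Grundy values for subtraction set {2, 4, 8}:
k:     0  1  2  3  4  5  6  7  8  9 10 11 12 13
g(k):  0  0  1  1  2  2  0  0  1  1  2  2  0  0
The P-positions (g = 0) in 0..13 are 0, 1, 6, 7, 12, 13.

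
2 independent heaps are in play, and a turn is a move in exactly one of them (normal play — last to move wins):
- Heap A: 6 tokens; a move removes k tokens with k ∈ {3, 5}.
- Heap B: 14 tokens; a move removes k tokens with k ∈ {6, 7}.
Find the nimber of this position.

Grundy values for heap A (subtraction set {3, 5}):
k:     0  1  2  3  4  5  6
g(k):  0  0  0  1  1  1  2
So g(6) = 2.
For heap B, compute g(0), g(1), … with moves {6, 7}:
g(0) = mex{} = 0
g(1) = mex{} = 0
g(2) = mex{} = 0
g(3) = mex{} = 0
g(4) = mex{} = 0
g(5) = mex{} = 0
g(6) = mex{0} = 1
g(7) = mex{0} = 1
g(8) = mex{0} = 1
g(9) = mex{0} = 1
g(10) = mex{0} = 1
g(11) = mex{0} = 1
g(12) = mex{0,1} = 2
g(13) = mex{1} = 0
g(14) = mex{1} = 0
So g(14) = 0.
The value of a disjunctive sum is the nim-sum of the parts.
Combined value = 2 ⊕ 0 = 2.

2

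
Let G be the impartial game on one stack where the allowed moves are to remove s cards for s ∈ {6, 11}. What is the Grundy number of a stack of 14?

2

Compute g(0), g(1), … for moves {6, 11}:
g(0) = mex{} = 0
g(1) = mex{} = 0
g(2) = mex{} = 0
g(3) = mex{} = 0
g(4) = mex{} = 0
g(5) = mex{} = 0
g(6) = mex{0} = 1
g(7) = mex{0} = 1
g(8) = mex{0} = 1
g(9) = mex{0} = 1
g(10) = mex{0} = 1
g(11) = mex{0} = 1
g(12) = mex{0,1} = 2
g(13) = mex{0,1} = 2
g(14) = mex{0,1} = 2
So g(14) = 2.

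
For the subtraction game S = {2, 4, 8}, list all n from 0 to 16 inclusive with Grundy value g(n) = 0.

0, 1, 6, 7, 12, 13

Grundy values for subtraction set {2, 4, 8}:
k:     0  1  2  3  4  5  6  7  8  9 10 11 12 13 14 15 16
g(k):  0  0  1  1  2  2  0  0  1  1  2  2  0  0  1  1  2
The P-positions (g = 0) in 0..16 are 0, 1, 6, 7, 12, 13.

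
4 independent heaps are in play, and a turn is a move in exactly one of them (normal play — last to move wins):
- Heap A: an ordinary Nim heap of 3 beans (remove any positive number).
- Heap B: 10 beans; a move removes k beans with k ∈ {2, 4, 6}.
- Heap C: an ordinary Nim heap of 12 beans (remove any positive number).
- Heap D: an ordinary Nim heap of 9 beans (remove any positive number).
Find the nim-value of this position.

Heap A is a plain Nim heap of size 3, so its Grundy value is 3.
Grundy values for heap B (subtraction set {2, 4, 6}):
g(0) = mex{} = 0
g(1) = mex{} = 0
g(2) = mex{0} = 1
g(3) = mex{0} = 1
g(4) = mex{0,1} = 2
g(5) = mex{0,1} = 2
g(6) = mex{0,1,2} = 3
g(7) = mex{0,1,2} = 3
g(8) = mex{1,2,3} = 0
g(9) = mex{1,2,3} = 0
g(10) = mex{0,2,3} = 1
So g(10) = 1.
Heap C is a plain Nim heap of size 12, so its Grundy value is 12.
Heap D is a plain Nim heap of size 9, so its Grundy value is 9.
By the Sprague-Grundy theorem, the Grundy value of a sum of independent games is the XOR of the component values.
Combined value = 3 ⊕ 1 ⊕ 12 ⊕ 9 = 7.

7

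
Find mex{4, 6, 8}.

0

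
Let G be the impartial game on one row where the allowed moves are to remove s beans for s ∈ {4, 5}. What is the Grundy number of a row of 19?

Build the Grundy sequence with g(k) = mex{g(k−s) : s ∈ {4, 5}, s ≤ k}:
k:     0  1  2  3  4  5  6  7  8  9 10 11 12 13 14 15 16 17 18 19
g(k):  0  0  0  0  1  1  1  1  2  0  0  0  0  1  1  1  1  2  0  0
So g(19) = 0.

0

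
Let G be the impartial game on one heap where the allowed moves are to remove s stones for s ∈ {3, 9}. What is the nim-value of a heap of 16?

1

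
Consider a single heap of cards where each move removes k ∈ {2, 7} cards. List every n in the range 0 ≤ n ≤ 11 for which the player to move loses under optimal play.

0, 1, 4, 5, 9, 10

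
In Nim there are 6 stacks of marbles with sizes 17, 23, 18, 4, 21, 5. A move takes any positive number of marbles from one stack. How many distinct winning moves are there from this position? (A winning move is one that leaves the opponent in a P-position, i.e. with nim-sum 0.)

0

Compute the nim-sum pairwise:
17 ^ 23 = 6
6 ^ 18 = 20
20 ^ 4 = 16
16 ^ 21 = 5
5 ^ 5 = 0
The nim-sum is already 0, so every move leaves a nonzero nim-sum — there are no winning moves.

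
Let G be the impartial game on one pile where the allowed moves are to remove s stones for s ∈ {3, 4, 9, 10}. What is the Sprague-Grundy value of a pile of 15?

0

Compute g(0), g(1), … for moves {3, 4, 9, 10}:
k:     0  1  2  3  4  5  6  7  8  9 10 11 12 13 14 15
g(k):  0  0  0  1  1  1  2  0  0  3  1  1  2  0  0  0
So g(15) = 0.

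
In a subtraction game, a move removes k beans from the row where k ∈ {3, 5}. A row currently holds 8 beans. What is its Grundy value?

Build the Grundy sequence with g(k) = mex{g(k−s) : s ∈ {3, 5}, s ≤ k}:
k:     0  1  2  3  4  5  6  7  8
g(k):  0  0  0  1  1  1  2  2  0
So g(8) = 0.

0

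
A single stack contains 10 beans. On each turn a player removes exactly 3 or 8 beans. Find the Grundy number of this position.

1

Grundy values for subtraction set {3, 8}:
k:     0  1  2  3  4  5  6  7  8  9 10
g(k):  0  0  0  1  1  1  0  0  2  1  1
So g(10) = 1.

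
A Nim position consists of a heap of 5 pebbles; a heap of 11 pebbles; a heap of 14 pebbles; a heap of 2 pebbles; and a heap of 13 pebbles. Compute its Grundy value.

15

Compute the nim-sum pairwise:
5 ⊕ 11 = 14
14 ⊕ 14 = 0
0 ⊕ 2 = 2
2 ⊕ 13 = 15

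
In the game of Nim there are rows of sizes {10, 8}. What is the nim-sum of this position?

Write each in binary and XOR column by column:
  1010  (10)
  1000  (8)
  ----
  0010  (2)

2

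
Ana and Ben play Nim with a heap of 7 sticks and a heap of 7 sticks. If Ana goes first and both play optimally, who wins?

Nim-sum: 7 ^ 7 = 0.
The nim-sum is 0, so this is a P-position: the player to move is in a losing position under optimal play; Ana is about to move from it and so loses — Ben wins.

Ben wins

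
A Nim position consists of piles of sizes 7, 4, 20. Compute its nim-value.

Nim-sum: 7 XOR 4 XOR 20 = 23.

23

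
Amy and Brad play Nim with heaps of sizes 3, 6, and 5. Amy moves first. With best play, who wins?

Nim-sum: 3 ^ 6 ^ 5 = 0.
The nim-sum is 0, so this is a P-position: the player to move is in a losing position under optimal play; Amy is about to move from it and so loses — Brad wins.

Brad wins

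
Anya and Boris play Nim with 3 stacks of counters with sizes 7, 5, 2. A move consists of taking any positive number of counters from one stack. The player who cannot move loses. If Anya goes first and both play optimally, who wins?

In binary:
  111  (7)
  101  (5)
  010  (2)
  ---
  000  (0)
The nim-sum is 0, so this is a P-position: the player to move is in a losing position under optimal play; Anya is about to move from it and so loses — Boris wins.

Boris wins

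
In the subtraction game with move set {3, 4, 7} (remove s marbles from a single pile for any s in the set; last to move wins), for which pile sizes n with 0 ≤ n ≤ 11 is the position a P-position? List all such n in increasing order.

0, 1, 2, 10, 11

Grundy values for subtraction set {3, 4, 7}:
g(0) = mex{} = 0
g(1) = mex{} = 0
g(2) = mex{} = 0
g(3) = mex{0} = 1
g(4) = mex{0} = 1
g(5) = mex{0} = 1
g(6) = mex{0,1} = 2
g(7) = mex{0,1} = 2
g(8) = mex{0,1} = 2
g(9) = mex{0,1,2} = 3
g(10) = mex{1,2} = 0
g(11) = mex{1,2} = 0
The P-positions (g = 0) in 0..11 are 0, 1, 2, 10, 11.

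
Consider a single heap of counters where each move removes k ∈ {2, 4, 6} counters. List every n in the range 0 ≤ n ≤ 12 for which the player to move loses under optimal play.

0, 1, 8, 9

Grundy values for subtraction set {2, 4, 6}:
g(0) = mex{} = 0
g(1) = mex{} = 0
g(2) = mex{0} = 1
g(3) = mex{0} = 1
g(4) = mex{0,1} = 2
g(5) = mex{0,1} = 2
g(6) = mex{0,1,2} = 3
g(7) = mex{0,1,2} = 3
g(8) = mex{1,2,3} = 0
g(9) = mex{1,2,3} = 0
g(10) = mex{0,2,3} = 1
g(11) = mex{0,2,3} = 1
g(12) = mex{0,1,3} = 2
The P-positions (g = 0) in 0..12 are 0, 1, 8, 9.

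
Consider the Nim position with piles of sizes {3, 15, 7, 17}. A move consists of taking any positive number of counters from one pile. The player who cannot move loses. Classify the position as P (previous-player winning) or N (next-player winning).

N-position

In binary:
  00011  (3)
  01111  (15)
  00111  (7)
  10001  (17)
  -----
  11010  (26)
The nim-sum is 26 ≠ 0, so this is an N-position: the player to move can win.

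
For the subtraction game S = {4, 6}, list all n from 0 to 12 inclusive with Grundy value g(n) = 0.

0, 1, 2, 3, 10, 11, 12

Grundy values for subtraction set {4, 6}:
g(0) = mex{} = 0
g(1) = mex{} = 0
g(2) = mex{} = 0
g(3) = mex{} = 0
g(4) = mex{0} = 1
g(5) = mex{0} = 1
g(6) = mex{0} = 1
g(7) = mex{0} = 1
g(8) = mex{0,1} = 2
g(9) = mex{0,1} = 2
g(10) = mex{1} = 0
g(11) = mex{1} = 0
g(12) = mex{1,2} = 0
The P-positions (g = 0) in 0..12 are 0, 1, 2, 3, 10, 11, 12.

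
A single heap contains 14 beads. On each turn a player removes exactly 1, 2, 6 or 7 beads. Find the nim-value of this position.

Grundy values for subtraction set {1, 2, 6, 7}:
g(0) = mex{} = 0
g(1) = mex{0} = 1
g(2) = mex{0,1} = 2
g(3) = mex{1,2} = 0
g(4) = mex{0,2} = 1
g(5) = mex{0,1} = 2
g(6) = mex{0,1,2} = 3
g(7) = mex{0,1,2,3} = 4
g(8) = mex{1,2,3,4} = 0
g(9) = mex{0,2,4} = 1
g(10) = mex{0,1} = 2
g(11) = mex{1,2} = 0
g(12) = mex{0,2,3} = 1
g(13) = mex{0,1,3,4} = 2
g(14) = mex{0,1,2,4} = 3
So g(14) = 3.

3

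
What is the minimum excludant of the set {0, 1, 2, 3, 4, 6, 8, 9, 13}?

The values 0, 1, 2, 3, 4 are all present; 5 is the first non-negative integer missing from the set.

5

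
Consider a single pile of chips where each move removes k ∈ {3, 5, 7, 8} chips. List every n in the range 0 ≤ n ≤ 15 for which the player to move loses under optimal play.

0, 1, 2, 11, 12, 13

Grundy values for subtraction set {3, 5, 7, 8}:
k:     0  1  2  3  4  5  6  7  8  9 10 11 12 13 14 15
g(k):  0  0  0  1  1  1  2  2  2  3  3  0  0  0  1  1
The P-positions (g = 0) in 0..15 are 0, 1, 2, 11, 12, 13.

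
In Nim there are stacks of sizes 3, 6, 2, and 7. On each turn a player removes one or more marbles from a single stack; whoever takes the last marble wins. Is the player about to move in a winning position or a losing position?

Write each in binary and XOR column by column:
  011  (3)
  110  (6)
  010  (2)
  111  (7)
  ---
  000  (0)
The nim-sum is 0, so this is a P-position: the player to move is in a losing position under optimal play.

Losing position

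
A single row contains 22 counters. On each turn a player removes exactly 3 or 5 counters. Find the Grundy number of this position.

Build the Grundy sequence with g(k) = mex{g(k−s) : s ∈ {3, 5}, s ≤ k}:
k:     0  1  2  3  4  5  6  7  8  9 10 11 12 13 14 15 16 17 18 19 20 21 22
g(k):  0  0  0  1  1  1  2  2  0  0  0  1  1  1  2  2  0  0  0  1  1  1  2
So g(22) = 2.

2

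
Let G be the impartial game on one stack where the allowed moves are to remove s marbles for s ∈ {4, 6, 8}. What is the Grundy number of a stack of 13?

Grundy values for subtraction set {4, 6, 8}:
k:     0  1  2  3  4  5  6  7  8  9 10 11 12 13
g(k):  0  0  0  0  1  1  1  1  2  2  2  2  0  0
So g(13) = 0.

0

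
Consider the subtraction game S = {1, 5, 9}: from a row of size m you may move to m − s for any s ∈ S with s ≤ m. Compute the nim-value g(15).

1

Build the Grundy sequence with g(k) = mex{g(k−s) : s ∈ {1, 5, 9}, s ≤ k}:
k:     0  1  2  3  4  5  6  7  8  9 10 11 12 13 14 15
g(k):  0  1  0  1  0  1  0  1  0  1  0  1  0  1  0  1
So g(15) = 1.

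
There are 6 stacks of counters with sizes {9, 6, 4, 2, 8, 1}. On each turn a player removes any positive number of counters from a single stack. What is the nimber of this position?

0

Write each in binary and XOR column by column:
  1001  (9)
  0110  (6)
  0100  (4)
  0010  (2)
  1000  (8)
  0001  (1)
  ----
  0000  (0)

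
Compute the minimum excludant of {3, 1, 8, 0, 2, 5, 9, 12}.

4

The values 0, 1, 2, 3 are all present; 4 is the first non-negative integer missing from the set.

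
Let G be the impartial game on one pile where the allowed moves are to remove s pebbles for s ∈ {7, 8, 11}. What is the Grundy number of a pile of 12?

1

Compute g(0), g(1), … for moves {7, 8, 11}:
g(0) = mex{} = 0
g(1) = mex{} = 0
g(2) = mex{} = 0
g(3) = mex{} = 0
g(4) = mex{} = 0
g(5) = mex{} = 0
g(6) = mex{} = 0
g(7) = mex{0} = 1
g(8) = mex{0} = 1
g(9) = mex{0} = 1
g(10) = mex{0} = 1
g(11) = mex{0} = 1
g(12) = mex{0} = 1
So g(12) = 1.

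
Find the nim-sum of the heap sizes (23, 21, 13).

Nim-sum: 23 XOR 21 XOR 13 = 15.

15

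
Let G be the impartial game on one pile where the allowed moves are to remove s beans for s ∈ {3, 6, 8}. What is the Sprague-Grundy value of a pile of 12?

0

Build the Grundy sequence with g(k) = mex{g(k−s) : s ∈ {3, 6, 8}, s ≤ k}:
g(0) = mex{} = 0
g(1) = mex{} = 0
g(2) = mex{} = 0
g(3) = mex{0} = 1
g(4) = mex{0} = 1
g(5) = mex{0} = 1
g(6) = mex{0,1} = 2
g(7) = mex{0,1} = 2
g(8) = mex{0,1} = 2
g(9) = mex{0,1,2} = 3
g(10) = mex{0,1,2} = 3
g(11) = mex{1,2} = 0
g(12) = mex{1,2,3} = 0
So g(12) = 0.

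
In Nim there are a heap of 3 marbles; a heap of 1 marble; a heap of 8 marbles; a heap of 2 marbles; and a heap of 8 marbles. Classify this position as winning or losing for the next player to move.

Losing position

Nim-sum: 3 XOR 1 XOR 8 XOR 2 XOR 8 = 0.
The nim-sum is 0, so this is a P-position: the player to move is in a losing position under optimal play.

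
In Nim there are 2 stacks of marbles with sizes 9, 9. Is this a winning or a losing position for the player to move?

Bitwise XOR of the heap sizes:
  1001  (9)
  1001  (9)
  ----
  0000  (0)
The nim-sum is 0, so this is a P-position: the player to move is in a losing position under optimal play.

Losing position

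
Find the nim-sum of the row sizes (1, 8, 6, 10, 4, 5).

Compute the nim-sum pairwise:
1 ⊕ 8 = 9
9 ⊕ 6 = 15
15 ⊕ 10 = 5
5 ⊕ 4 = 1
1 ⊕ 5 = 4

4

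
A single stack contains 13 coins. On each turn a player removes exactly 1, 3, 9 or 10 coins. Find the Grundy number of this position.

3

Build the Grundy sequence with g(k) = mex{g(k−s) : s ∈ {1, 3, 9, 10}, s ≤ k}:
g(0) = mex{} = 0
g(1) = mex{0} = 1
g(2) = mex{1} = 0
g(3) = mex{0} = 1
g(4) = mex{1} = 0
g(5) = mex{0} = 1
g(6) = mex{1} = 0
g(7) = mex{0} = 1
g(8) = mex{1} = 0
g(9) = mex{0} = 1
g(10) = mex{0,1} = 2
g(11) = mex{0,1,2} = 3
g(12) = mex{0,1,3} = 2
g(13) = mex{0,1,2} = 3
So g(13) = 3.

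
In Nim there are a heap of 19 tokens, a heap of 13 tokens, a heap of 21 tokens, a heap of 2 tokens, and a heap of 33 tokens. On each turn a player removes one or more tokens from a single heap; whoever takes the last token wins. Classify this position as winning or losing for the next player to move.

Winning position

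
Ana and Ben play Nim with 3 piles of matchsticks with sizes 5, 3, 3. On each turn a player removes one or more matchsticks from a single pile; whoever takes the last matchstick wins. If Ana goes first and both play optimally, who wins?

Ana wins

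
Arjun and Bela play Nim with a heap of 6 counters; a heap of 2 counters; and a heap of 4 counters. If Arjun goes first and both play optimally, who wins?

Bela wins

Bitwise XOR of the heap sizes:
  110  (6)
  010  (2)
  100  (4)
  ---
  000  (0)
The nim-sum is 0, so this is a P-position: the player to move is in a losing position under optimal play; Arjun is about to move from it and so loses — Bela wins.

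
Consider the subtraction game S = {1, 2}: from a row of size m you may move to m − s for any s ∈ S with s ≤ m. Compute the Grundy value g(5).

Compute g(0), g(1), … for moves {1, 2}:
g(0) = mex{} = 0
g(1) = mex{0} = 1
g(2) = mex{0,1} = 2
g(3) = mex{1,2} = 0
g(4) = mex{0,2} = 1
g(5) = mex{0,1} = 2
So g(5) = 2.

2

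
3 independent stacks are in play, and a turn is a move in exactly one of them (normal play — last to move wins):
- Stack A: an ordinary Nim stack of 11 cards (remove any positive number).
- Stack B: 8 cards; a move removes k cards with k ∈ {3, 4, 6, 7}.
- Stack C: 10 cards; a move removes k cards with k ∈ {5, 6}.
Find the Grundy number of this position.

11

Stack A is a plain Nim stack of size 11, so its Grundy value is 11.
Build the Grundy sequence for stack B with g(k) = mex{g(k−s) : s ∈ {3, 4, 6, 7}, s ≤ k}:
k:     0  1  2  3  4  5  6  7  8
g(k):  0  0  0  1  1  1  2  2  2
So g(8) = 2.
Grundy values for stack C (subtraction set {5, 6}):
k:     0  1  2  3  4  5  6  7  8  9 10
g(k):  0  0  0  0  0  1  1  1  1  1  2
So g(10) = 2.
The value of a disjunctive sum is the nim-sum of the parts.
Combined value = 11 ⊕ 2 ⊕ 2 = 11.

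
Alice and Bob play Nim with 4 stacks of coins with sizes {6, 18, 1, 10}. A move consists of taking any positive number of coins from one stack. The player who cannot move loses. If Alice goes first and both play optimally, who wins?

Alice wins

Compute the nim-sum pairwise:
6 XOR 18 = 20
20 XOR 1 = 21
21 XOR 10 = 31
The nim-sum is 31 ≠ 0, so this is an N-position: the player to move can win; Alice has a winning move.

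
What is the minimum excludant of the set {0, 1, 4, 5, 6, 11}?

The values 0, 1 are all present; 2 is the first non-negative integer missing from the set.

2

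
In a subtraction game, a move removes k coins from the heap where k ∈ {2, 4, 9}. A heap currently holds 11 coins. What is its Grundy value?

Build the Grundy sequence with g(k) = mex{g(k−s) : s ∈ {2, 4, 9}, s ≤ k}:
k:     0  1  2  3  4  5  6  7  8  9 10 11
g(k):  0  0  1  1  2  2  0  0  1  1  2  2
So g(11) = 2.

2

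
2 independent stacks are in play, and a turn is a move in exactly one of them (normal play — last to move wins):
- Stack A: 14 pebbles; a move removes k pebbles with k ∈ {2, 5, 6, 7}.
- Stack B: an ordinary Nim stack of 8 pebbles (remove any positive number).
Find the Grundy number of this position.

Build the Grundy sequence for stack A with g(k) = mex{g(k−s) : s ∈ {2, 5, 6, 7}, s ≤ k}:
k:     0  1  2  3  4  5  6  7  8  9 10 11 12 13 14
g(k):  0  0  1  1  0  2  1  3  2  2  3  3  0  0  1
So g(14) = 1.
Stack B is a plain Nim stack of size 8, so its Grundy value is 8.
The value of a disjunctive sum is the nim-sum of the parts.
Combined value = 1 XOR 8 = 9.

9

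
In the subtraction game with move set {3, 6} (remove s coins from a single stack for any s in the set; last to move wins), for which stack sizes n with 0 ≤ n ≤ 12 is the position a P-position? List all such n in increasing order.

Compute g(0), g(1), … for moves {3, 6}:
k:     0  1  2  3  4  5  6  7  8  9 10 11 12
g(k):  0  0  0  1  1  1  2  2  2  0  0  0  1
The P-positions (g = 0) in 0..12 are 0, 1, 2, 9, 10, 11.

0, 1, 2, 9, 10, 11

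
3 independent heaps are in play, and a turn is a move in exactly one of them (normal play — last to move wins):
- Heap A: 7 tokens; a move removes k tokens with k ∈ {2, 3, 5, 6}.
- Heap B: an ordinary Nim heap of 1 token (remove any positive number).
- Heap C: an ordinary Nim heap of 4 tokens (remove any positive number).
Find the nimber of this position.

Grundy values for heap A (subtraction set {2, 3, 5, 6}):
g(0) = mex{} = 0
g(1) = mex{} = 0
g(2) = mex{0} = 1
g(3) = mex{0} = 1
g(4) = mex{0,1} = 2
g(5) = mex{0,1} = 2
g(6) = mex{0,1,2} = 3
g(7) = mex{0,1,2} = 3
So g(7) = 3.
Heap B is a plain Nim heap of size 1, so its Grundy value is 1.
Heap C is a plain Nim heap of size 4, so its Grundy value is 4.
By the Sprague-Grundy theorem, the Grundy value of a sum of independent games is the XOR of the component values.
Combined value = 3 ⊕ 1 ⊕ 4 = 6.

6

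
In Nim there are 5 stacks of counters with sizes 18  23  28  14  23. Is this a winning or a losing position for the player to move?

Losing position

Nim-sum: 18 XOR 23 XOR 28 XOR 14 XOR 23 = 0.
The nim-sum is 0, so this is a P-position: the player to move is in a losing position under optimal play.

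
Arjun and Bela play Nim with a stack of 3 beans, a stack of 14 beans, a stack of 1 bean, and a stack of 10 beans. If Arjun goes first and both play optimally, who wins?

Compute the nim-sum pairwise:
3 XOR 14 = 13
13 XOR 1 = 12
12 XOR 10 = 6
The nim-sum is 6 ≠ 0, so this is an N-position: the player to move can win; Arjun has a winning move.

Arjun wins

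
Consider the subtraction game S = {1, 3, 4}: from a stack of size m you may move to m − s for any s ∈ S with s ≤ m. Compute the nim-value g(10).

1

Build the Grundy sequence with g(k) = mex{g(k−s) : s ∈ {1, 3, 4}, s ≤ k}:
k:     0  1  2  3  4  5  6  7  8  9 10
g(k):  0  1  0  1  2  3  2  0  1  0  1
So g(10) = 1.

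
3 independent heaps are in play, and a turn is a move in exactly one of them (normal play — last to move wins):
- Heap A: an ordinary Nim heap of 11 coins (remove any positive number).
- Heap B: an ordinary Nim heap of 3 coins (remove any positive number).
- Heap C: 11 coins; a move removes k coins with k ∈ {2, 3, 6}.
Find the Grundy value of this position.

9

Heap A is a plain Nim heap of size 11, so its Grundy value is 11.
Heap B is a plain Nim heap of size 3, so its Grundy value is 3.
Grundy values for heap C (subtraction set {2, 3, 6}):
k:     0  1  2  3  4  5  6  7  8  9 10 11
g(k):  0  0  1  1  2  0  3  1  2  0  0  1
So g(11) = 1.
The value of a disjunctive sum is the nim-sum of the parts.
Combined value = 11 ⊕ 3 ⊕ 1 = 9.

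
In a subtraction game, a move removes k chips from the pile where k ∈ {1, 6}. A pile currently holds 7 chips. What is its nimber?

0

Compute g(0), g(1), … for moves {1, 6}:
g(0) = mex{} = 0
g(1) = mex{0} = 1
g(2) = mex{1} = 0
g(3) = mex{0} = 1
g(4) = mex{1} = 0
g(5) = mex{0} = 1
g(6) = mex{0,1} = 2
g(7) = mex{1,2} = 0
So g(7) = 0.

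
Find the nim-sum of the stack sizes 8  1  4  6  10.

1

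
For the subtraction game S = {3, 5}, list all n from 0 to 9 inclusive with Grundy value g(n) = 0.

0, 1, 2, 8, 9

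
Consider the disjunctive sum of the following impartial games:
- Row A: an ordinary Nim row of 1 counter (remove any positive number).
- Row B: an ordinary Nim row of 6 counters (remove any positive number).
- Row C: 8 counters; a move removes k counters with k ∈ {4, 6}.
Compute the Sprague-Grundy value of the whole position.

5

Row A is a plain Nim row of size 1, so its Grundy value is 1.
Row B is a plain Nim row of size 6, so its Grundy value is 6.
Build the Grundy sequence for row C with g(k) = mex{g(k−s) : s ∈ {4, 6}, s ≤ k}:
k:     0  1  2  3  4  5  6  7  8
g(k):  0  0  0  0  1  1  1  1  2
So g(8) = 2.
By the Sprague-Grundy theorem, the Grundy value of a sum of independent games is the XOR of the component values.
Combined value = 1 ⊕ 6 ⊕ 2 = 5.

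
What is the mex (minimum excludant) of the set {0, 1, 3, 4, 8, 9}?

2

The values 0, 1 are all present; 2 is the first non-negative integer missing from the set.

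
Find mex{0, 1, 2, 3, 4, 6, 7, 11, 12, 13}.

5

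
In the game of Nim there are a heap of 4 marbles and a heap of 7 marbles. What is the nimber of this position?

3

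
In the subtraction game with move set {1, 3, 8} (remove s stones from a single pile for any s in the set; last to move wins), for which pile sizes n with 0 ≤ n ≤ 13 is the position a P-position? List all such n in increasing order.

0, 2, 4, 6, 11, 13

Compute g(0), g(1), … for moves {1, 3, 8}:
g(0) = mex{} = 0
g(1) = mex{0} = 1
g(2) = mex{1} = 0
g(3) = mex{0} = 1
g(4) = mex{1} = 0
g(5) = mex{0} = 1
g(6) = mex{1} = 0
g(7) = mex{0} = 1
g(8) = mex{0,1} = 2
g(9) = mex{0,1,2} = 3
g(10) = mex{0,1,3} = 2
g(11) = mex{1,2} = 0
g(12) = mex{0,3} = 1
g(13) = mex{1,2} = 0
The P-positions (g = 0) in 0..13 are 0, 2, 4, 6, 11, 13.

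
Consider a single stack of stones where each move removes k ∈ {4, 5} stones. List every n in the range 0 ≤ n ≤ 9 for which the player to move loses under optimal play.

0, 1, 2, 3, 9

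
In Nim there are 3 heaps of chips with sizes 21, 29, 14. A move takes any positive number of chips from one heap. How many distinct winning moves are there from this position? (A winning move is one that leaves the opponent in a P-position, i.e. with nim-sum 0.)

3

Nim-sum: 21 XOR 29 XOR 14 = 6.
The overall nim-sum is X = 6. A heap of size p has a winning move iff p XOR X < p (reduce it to p XOR X).
  21: 21 XOR 6 = 19 < 21 — winning move (to 19).
  29: 29 XOR 6 = 27 < 29 — winning move (to 27).
  14: 14 XOR 6 = 8 < 14 — winning move (to 8).
That gives 3 winning moves.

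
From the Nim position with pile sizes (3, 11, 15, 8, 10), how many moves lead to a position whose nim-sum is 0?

1

Nim-sum: 3 ^ 11 ^ 15 ^ 8 ^ 10 = 5.
The overall nim-sum is X = 5. A pile of size p has a winning move iff p XOR X < p (reduce it to p XOR X).
  3: 3 XOR 5 = 6 ≥ 3 — no move.
  11: 11 XOR 5 = 14 ≥ 11 — no move.
  15: 15 XOR 5 = 10 < 15 — winning move (to 10).
  8: 8 XOR 5 = 13 ≥ 8 — no move.
  10: 10 XOR 5 = 15 ≥ 10 — no move.
That gives 1 winning move.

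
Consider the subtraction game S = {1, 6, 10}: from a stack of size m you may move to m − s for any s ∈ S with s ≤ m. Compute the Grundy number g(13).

2

Compute g(0), g(1), … for moves {1, 6, 10}:
k:     0  1  2  3  4  5  6  7  8  9 10 11 12 13
g(k):  0  1  0  1  0  1  2  0  1  0  1  0  1  2
So g(13) = 2.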